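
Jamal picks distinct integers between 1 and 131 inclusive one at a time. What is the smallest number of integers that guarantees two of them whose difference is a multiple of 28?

29

Integers whose pairwise differences are multiples of 28 are exactly those sharing a remainder mod 28. The 28 residue classes mod 28 are the pigeonholes.
With 28 integers one could put 1 in each residue class and have no class reach 2.
The 29th integer pushes some class to 2, so 28·1 + 1 = 29.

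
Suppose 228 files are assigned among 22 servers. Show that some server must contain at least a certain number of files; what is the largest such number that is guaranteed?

By the pigeonhole principle, the 22 servers are the holes and the 228 files are the pigeons.
If every server held at most 10 files, the total would be at most 22 × 10 = 220, which is less than 228.
So some server holds at least ⌈228/22⌉ = 11 files.

11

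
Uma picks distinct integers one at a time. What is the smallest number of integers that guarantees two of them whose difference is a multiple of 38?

Integers whose pairwise differences are multiples of 38 are exactly those sharing a remainder mod 38. By pigeonhole, the 38 residue classes mod 38 are the pigeonholes.
With 38 integers one could put 1 in each residue class and have no class reach 2.
The 39th integer pushes some class to 2, so 38·1 + 1 = 39.

39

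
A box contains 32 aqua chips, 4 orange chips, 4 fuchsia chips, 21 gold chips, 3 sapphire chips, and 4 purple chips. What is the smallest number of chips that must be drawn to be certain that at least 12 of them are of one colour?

An adversary could hand out at most 11 chips per colour (4 colours run out sooner): 11 + 4 + 4 + 11 + 3 + 4 = 37 chips and still no colour has 12.
One more chip lands in a colour already at 11, so 38 draws are enough and 37 are not.

38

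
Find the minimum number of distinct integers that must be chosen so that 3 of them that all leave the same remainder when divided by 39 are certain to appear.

79

The 39 residue classes mod 39 are the pigeonholes.
With 78 integers one could put 2 in each residue class and have no class reach 3.
The 79th integer pushes some class to 3, so 39·2 + 1 = 79.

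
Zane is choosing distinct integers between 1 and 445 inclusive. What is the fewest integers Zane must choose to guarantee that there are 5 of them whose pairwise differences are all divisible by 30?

121

Integers whose pairwise differences are multiples of 30 are exactly those sharing a remainder mod 30. Pigeonhole: the 30 residue classes mod 30 are the pigeonholes.
With 120 integers one could put 4 in each residue class and have no class reach 5.
The 121st integer pushes some class to 5, so 30·4 + 1 = 121.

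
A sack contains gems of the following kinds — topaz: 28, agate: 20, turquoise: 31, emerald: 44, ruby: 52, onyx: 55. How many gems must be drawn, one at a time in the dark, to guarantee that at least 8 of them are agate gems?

218

In the worst case for collecting agate gems, every non-agate gem comes out first.
There are 28 + 31 + 44 + 52 + 55 = 210 non-agate gems altogether.
After those, each further gem must be agate, so 210 + 8 = 218 draws guarantee 8 agate gems.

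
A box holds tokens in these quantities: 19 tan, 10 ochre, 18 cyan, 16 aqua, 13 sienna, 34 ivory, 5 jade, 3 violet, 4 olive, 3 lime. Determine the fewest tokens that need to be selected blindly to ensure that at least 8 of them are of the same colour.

58

An adversary could hand out at most 7 tokens per colour (4 colours run out sooner): 7 + 7 + 7 + 7 + 7 + 7 + 5 + 3 + 4 + 3 = 57 tokens and still no colour has 8.
One more token lands in a colour already at 7, so 58 draws are enough and 57 are not.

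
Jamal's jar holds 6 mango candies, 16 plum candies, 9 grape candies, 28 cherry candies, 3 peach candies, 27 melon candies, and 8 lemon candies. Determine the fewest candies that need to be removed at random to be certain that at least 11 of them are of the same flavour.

57

An adversary could hand out at most 10 candies per flavour (4 flavours run out sooner): 6 + 10 + 9 + 10 + 3 + 10 + 8 = 56 candies and still no flavour has 11.
One more candy lands in a flavour already at 10, so 57 draws are enough and 56 are not.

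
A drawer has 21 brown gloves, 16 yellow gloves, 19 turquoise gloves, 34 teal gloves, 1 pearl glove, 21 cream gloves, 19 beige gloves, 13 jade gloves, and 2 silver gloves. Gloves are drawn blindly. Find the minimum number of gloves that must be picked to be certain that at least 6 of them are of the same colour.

By the pigeonhole principle, put each drawn glove into a box by colour. The largest draw with every box below 6 takes min(count, 5) from each colour; colours with fewer than 5 contribute all they have.
Σ min(cᵢ, 5) = 5 + 5 + 5 + 5 + 1 + 5 + 5 + 5 + 2 = 38.
Draw number 38 + 1 = 39 must push one box to 6.

39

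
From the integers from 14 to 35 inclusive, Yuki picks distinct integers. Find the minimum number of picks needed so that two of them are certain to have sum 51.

13

A set avoiding the sum 51 can contain at most one of each pair {x, 51−x}, plus the 2 elements whose complement lies outside the range.
The integers 14, …, 25 (12 of them) are such a set: any two sum to at least 14+15 = 29 and at most 24+25 = 49 < 51.
Pigeonhole: any 13th integer completes one of the 10 pairs, so 13 choices force a sum of 51.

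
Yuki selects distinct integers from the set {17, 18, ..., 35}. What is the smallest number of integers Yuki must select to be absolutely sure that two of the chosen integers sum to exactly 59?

14

A set avoiding the sum 59 can contain at most one of each pair {x, 59−x}, plus the 7 elements whose complement lies outside the range.
The integers 17, …, 29 (13 of them) are such a set: any two sum to at least 17+18 = 35 and at most 28+29 = 57 < 59.
Any 14th integer completes one of the 6 pairs, so 14 choices force a sum of 59.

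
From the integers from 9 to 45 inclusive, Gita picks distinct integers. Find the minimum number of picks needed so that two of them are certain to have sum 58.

22

Two chosen integers sum to 58 exactly when both halves of some pair {x, 58−x} with 13 ≤ x ≤ 58−x ≤ 45 are chosen — 16 such pairs.
The remaining 5 elements (those with no distinct partner in range) can never complete a 58-sum, so the worst case takes all of them and one from each pair: 5 + 16 = 21.
Pigeonhole: the 22nd integer has to be the second member of some pair, so 21 + 1 = 22.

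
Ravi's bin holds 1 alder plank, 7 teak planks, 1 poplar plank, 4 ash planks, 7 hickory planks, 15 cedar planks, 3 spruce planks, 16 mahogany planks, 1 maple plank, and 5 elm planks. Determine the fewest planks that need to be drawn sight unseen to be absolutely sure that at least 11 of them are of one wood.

50

Put each drawn plank into a box by wood. The largest draw with every box below 11 takes min(count, 10) from each wood; woods with fewer than 10 contribute all they have.
Σ min(cᵢ, 10) = 1 + 7 + 1 + 4 + 7 + 10 + 3 + 10 + 1 + 5 = 49.
Draw number 49 + 1 = 50 must push one box to 11.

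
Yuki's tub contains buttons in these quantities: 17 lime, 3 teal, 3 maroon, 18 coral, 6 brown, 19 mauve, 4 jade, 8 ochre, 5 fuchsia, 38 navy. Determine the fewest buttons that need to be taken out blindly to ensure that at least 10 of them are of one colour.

66

Put each drawn button into a box by colour. The largest draw with every box below 10 takes min(count, 9) from each colour; colours with fewer than 9 contribute all they have.
Σ min(cᵢ, 9) = 9 + 3 + 3 + 9 + 6 + 9 + 4 + 8 + 5 + 9 = 65.
Draw number 65 + 1 = 66 must push one box to 10.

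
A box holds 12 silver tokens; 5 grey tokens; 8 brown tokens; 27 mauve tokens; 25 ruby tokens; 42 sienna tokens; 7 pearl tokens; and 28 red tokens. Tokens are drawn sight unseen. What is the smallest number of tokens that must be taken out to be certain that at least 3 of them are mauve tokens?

130

In the worst case for collecting mauve tokens, every non-mauve token comes out first.
There are 12 + 5 + 8 + 25 + 42 + 7 + 28 = 127 non-mauve tokens altogether.
After those, each further token must be mauve, so 127 + 3 = 130 draws guarantee 3 mauve tokens.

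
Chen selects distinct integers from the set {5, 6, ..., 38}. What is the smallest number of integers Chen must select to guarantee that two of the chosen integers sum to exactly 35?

Two chosen integers sum to 35 exactly when both halves of some pair {x, 35−x} with 5 ≤ x ≤ 35−x ≤ 30 are chosen — 13 such pairs.
The remaining 8 elements (those with no distinct partner in range) can never complete a 35-sum, so the worst case takes all of them and one from each pair: 8 + 13 = 21.
By pigeonhole, the 22nd integer has to be the second member of some pair, so 21 + 1 = 22.

22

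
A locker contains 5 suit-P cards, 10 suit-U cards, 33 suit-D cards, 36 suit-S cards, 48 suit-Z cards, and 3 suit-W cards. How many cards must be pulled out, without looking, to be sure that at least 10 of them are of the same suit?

By the pigeonhole principle, put each drawn card into a box by suit. The largest draw with every box below 10 takes min(count, 9) from each suit; suits with fewer than 9 contribute all they have.
Σ min(cᵢ, 9) = 5 + 9 + 9 + 9 + 9 + 3 = 44.
Draw number 44 + 1 = 45 must push one box to 10.

45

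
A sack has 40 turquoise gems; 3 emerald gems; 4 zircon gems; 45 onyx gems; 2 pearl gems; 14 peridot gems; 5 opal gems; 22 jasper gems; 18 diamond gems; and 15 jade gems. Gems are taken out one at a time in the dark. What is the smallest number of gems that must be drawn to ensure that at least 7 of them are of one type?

51

An adversary could hand out at most 6 gems per type (4 types run out sooner): 6 + 3 + 4 + 6 + 2 + 6 + 5 + 6 + 6 + 6 = 50 gems and still no type has 7.
By pigeonhole, one more gem lands in a type already at 6, so 51 draws are enough and 50 are not.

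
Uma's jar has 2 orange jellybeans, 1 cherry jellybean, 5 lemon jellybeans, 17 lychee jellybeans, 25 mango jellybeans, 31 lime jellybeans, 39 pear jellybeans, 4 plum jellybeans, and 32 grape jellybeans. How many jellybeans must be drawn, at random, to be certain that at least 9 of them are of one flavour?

53

An adversary could hand out at most 8 jellybeans per flavour (4 flavours run out sooner): 2 + 1 + 5 + 8 + 8 + 8 + 8 + 4 + 8 = 52 jellybeans and still no flavour has 9.
One more jellybean lands in a flavour already at 8, so 53 draws are enough and 52 are not.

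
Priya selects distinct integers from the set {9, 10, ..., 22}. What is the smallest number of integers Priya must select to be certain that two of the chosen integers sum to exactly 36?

Group the elements by complementary pair {x, 36−x}: {14,22}, {15,21}, {16,20}, …, giving 4 two-element pairs; the single value 18 (it cannot pair with itself since the integers are distinct); and 5 integers whose partner 36−x falls outside [9,22].
By pigeonhole, treating each of those 10 groups as a pigeonhole, one can pick one integer per group — 10 integers — with no two summing to 36.
The 11th integer lands in an occupied pair, forcing a sum of 36.

11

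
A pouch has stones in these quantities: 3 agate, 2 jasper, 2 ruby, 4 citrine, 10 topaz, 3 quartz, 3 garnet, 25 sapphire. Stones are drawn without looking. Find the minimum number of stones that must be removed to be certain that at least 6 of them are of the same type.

An adversary could hand out at most 5 stones per type (6 types run out sooner): 3 + 2 + 2 + 4 + 5 + 3 + 3 + 5 = 27 stones and still no type has 6.
By the pigeonhole principle, one more stone lands in a type already at 5, so 28 draws are enough and 27 are not.

28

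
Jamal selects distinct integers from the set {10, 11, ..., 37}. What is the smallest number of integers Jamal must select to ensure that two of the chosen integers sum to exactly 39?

Two chosen integers sum to 39 exactly when both halves of some pair {x, 39−x} with 10 ≤ x ≤ 39−x ≤ 29 are chosen — 10 such pairs.
The remaining 8 elements (those with no distinct partner in range) can never complete a 39-sum, so the worst case takes all of them and one from each pair: 8 + 10 = 18.
The 19th integer has to be the second member of some pair, so 18 + 1 = 19.

19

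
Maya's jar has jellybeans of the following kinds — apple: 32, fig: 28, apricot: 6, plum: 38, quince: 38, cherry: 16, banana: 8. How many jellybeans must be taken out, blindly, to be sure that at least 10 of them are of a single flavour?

60

By the pigeonhole principle, the 7 flavours are the holes; the jellybeans drawn are the pigeons.
To avoid 10 of any one flavour, the worst case takes at most 9 of each flavour, or every jellybean of a flavour that has fewer than 9.
That gives 9 + 9 + 6 + 9 + 9 + 9 + 8 = 59 jellybeans with no flavour reaching 10.
The next jellybean forces some flavour to 10, so 59 + 1 = 60.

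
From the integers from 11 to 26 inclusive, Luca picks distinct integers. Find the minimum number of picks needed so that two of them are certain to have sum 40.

11

Group the elements by complementary pair {x, 40−x}: {14,26}, {15,25}, {16,24}, …, giving 6 two-element pairs, the single value 20 (it cannot pair with itself since the integers are distinct), and 3 integers whose partner 40−x falls outside [11,26].
Treating each of those 10 groups as a pigeonhole, one can pick one integer per group — 10 integers — with no two summing to 40.
The 11th integer lands in an occupied pair, forcing a sum of 40.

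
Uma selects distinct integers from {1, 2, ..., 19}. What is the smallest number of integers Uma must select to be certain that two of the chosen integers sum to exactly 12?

15

Two chosen integers sum to 12 exactly when both halves of some pair {x, 12−x} with 1 ≤ x ≤ 12−x ≤ 11 are chosen — 5 such pairs.
The remaining 9 elements (those with no distinct partner in range) can never complete a 12-sum, so the worst case takes all of them and one from each pair: 9 + 5 = 14.
The 15th integer has to be the second member of some pair, so 14 + 1 = 15.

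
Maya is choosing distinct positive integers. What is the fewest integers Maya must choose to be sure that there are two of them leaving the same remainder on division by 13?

By the pigeonhole principle, the 13 residue classes mod 13 are the pigeonholes.
With 13 integers one could put 1 in each residue class and have no class reach 2.
The 14th integer pushes some class to 2, so 13·1 + 1 = 14.

14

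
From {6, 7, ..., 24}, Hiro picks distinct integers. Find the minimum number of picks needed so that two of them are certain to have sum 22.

Two chosen integers sum to 22 exactly when both halves of some pair {x, 22−x} with 6 ≤ x ≤ 22−x ≤ 16 are chosen — 5 such pairs.
The remaining 9 elements (those with no distinct partner in range) can never complete a 22-sum, so the worst case takes all of them and one from each pair: 9 + 5 = 14.
The 15th integer has to be the second member of some pair, so 14 + 1 = 15.

15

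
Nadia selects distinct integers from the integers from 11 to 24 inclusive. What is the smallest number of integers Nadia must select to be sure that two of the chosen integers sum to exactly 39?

10

Two chosen integers sum to 39 exactly when both halves of some pair {x, 39−x} with 15 ≤ x ≤ 39−x ≤ 24 are chosen — 5 such pairs.
The remaining 4 elements (those with no distinct partner in range) can never complete a 39-sum, so the worst case takes all of them and one from each pair: 4 + 5 = 9.
The 10th integer has to be the second member of some pair, so 9 + 1 = 10.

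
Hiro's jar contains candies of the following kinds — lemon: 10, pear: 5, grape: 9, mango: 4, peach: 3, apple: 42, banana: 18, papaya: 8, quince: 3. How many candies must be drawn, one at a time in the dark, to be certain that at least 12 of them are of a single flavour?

65

An adversary could hand out at most 11 candies per flavour (7 flavours run out sooner): 10 + 5 + 9 + 4 + 3 + 11 + 11 + 8 + 3 = 64 candies and still no flavour has 12.
One more candy lands in a flavour already at 11, so 65 draws are enough and 64 are not.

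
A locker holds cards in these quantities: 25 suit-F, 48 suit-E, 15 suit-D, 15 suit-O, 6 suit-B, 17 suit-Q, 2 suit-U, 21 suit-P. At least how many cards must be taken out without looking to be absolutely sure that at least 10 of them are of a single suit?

By pigeonhole, put each drawn card into a box by suit. The largest draw with every box below 10 takes min(count, 9) from each suit; suits with fewer than 9 contribute all they have.
Σ min(cᵢ, 9) = 9 + 9 + 9 + 9 + 6 + 9 + 2 + 9 = 62.
Draw number 62 + 1 = 63 must push one box to 10.

63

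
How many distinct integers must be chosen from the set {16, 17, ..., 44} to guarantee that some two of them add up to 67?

19

Group the elements by complementary pair {x, 67−x}: {23,44}, {24,43}, {25,42}, …, giving 11 two-element pairs and 7 integers whose partner 67−x falls outside [16,44].
Treating each of those 18 groups as a pigeonhole, one can pick one integer per group — 18 integers — with no two summing to 67.
The 19th integer lands in an occupied pair, forcing a sum of 67.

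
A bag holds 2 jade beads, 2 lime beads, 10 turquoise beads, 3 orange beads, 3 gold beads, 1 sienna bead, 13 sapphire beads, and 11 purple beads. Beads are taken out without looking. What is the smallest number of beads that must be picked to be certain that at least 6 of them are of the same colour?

27

Put each drawn bead into a box by colour. The largest draw with every box below 6 takes min(count, 5) from each colour; colours with fewer than 5 contribute all they have.
Σ min(cᵢ, 5) = 2 + 2 + 5 + 3 + 3 + 1 + 5 + 5 = 26.
Draw number 26 + 1 = 27 must push one box to 6.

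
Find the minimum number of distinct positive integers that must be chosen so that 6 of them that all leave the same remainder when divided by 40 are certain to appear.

The 40 residue classes mod 40 are the pigeonholes.
With 200 integers one could put 5 in each residue class and have no class reach 6.
The 201st integer pushes some class to 6, so 40·5 + 1 = 201.

201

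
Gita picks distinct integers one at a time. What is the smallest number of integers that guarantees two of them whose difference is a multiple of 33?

Integers whose pairwise differences are multiples of 33 are exactly those sharing a remainder mod 33. By pigeonhole, the 33 residue classes mod 33 are the pigeonholes.
With 33 integers one could put 1 in each residue class and have no class reach 2.
The 34th integer pushes some class to 2, so 33·1 + 1 = 34.

34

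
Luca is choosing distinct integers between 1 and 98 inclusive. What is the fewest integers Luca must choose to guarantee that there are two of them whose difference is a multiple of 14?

15

Integers whose pairwise differences are multiples of 14 are exactly those sharing a remainder mod 14. The 14 residue classes mod 14 are the pigeonholes.
With 14 integers one could put 1 in each residue class and have no class reach 2.
The 15th integer pushes some class to 2, so 14·1 + 1 = 15.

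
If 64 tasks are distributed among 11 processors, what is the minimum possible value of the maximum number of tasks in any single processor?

By the pigeonhole principle, the 11 processors are the holes and the 64 tasks are the pigeons.
If every processor held at most 5 tasks, the total would be at most 11 × 5 = 55, which is less than 64.
So some processor holds at least ⌈64/11⌉ = 6 tasks.

6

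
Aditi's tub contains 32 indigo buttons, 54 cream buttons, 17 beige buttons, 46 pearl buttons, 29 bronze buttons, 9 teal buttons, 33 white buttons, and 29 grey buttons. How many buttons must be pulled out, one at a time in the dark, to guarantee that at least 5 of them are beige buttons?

237

In the worst case for collecting beige buttons, every non-beige button comes out first.
There are 32 + 54 + 46 + 29 + 9 + 33 + 29 = 232 non-beige buttons altogether.
After those, each further button must be beige, so 232 + 5 = 237 draws guarantee 5 beige buttons.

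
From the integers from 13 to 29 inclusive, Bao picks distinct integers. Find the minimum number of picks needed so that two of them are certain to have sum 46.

12

Two chosen integers sum to 46 exactly when both halves of some pair {x, 46−x} with 17 ≤ x ≤ 46−x ≤ 29 are chosen — 6 such pairs.
The remaining 5 elements (those with no distinct partner in range) can never complete a 46-sum, so the worst case takes all of them and one from each pair: 5 + 6 = 11.
The 12th integer has to be the second member of some pair, so 11 + 1 = 12.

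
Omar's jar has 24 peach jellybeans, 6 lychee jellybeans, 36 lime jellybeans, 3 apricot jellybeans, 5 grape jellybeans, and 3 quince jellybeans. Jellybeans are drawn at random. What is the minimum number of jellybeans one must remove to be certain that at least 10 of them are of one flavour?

36

Put each drawn jellybean into a box by flavour. The largest draw with every box below 10 takes min(count, 9) from each flavour; flavours with fewer than 9 contribute all they have.
Σ min(cᵢ, 9) = 9 + 6 + 9 + 3 + 5 + 3 = 35.
Draw number 35 + 1 = 36 must push one box to 10.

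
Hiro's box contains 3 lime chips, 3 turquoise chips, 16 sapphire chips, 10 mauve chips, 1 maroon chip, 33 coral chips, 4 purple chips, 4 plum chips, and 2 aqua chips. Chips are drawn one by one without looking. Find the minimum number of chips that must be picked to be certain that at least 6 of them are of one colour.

33

An adversary could hand out at most 5 chips per colour (6 colours run out sooner): 3 + 3 + 5 + 5 + 1 + 5 + 4 + 4 + 2 = 32 chips and still no colour has 6.
One more chip lands in a colour already at 5, so 33 draws are enough and 32 are not.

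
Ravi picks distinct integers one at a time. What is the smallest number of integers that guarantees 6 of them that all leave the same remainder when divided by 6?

31

Pigeonhole: the 6 residue classes mod 6 are the pigeonholes.
With 30 integers one could put 5 in each residue class and have no class reach 6.
The 31st integer pushes some class to 6, so 6·5 + 1 = 31.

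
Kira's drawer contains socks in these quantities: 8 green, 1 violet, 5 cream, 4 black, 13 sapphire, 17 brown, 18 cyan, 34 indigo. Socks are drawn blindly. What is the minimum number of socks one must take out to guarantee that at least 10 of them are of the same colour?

An adversary could hand out at most 9 socks per colour (4 colours run out sooner): 8 + 1 + 5 + 4 + 9 + 9 + 9 + 9 = 54 socks and still no colour has 10.
By the pigeonhole principle, one more sock lands in a colour already at 9, so 55 draws are enough and 54 are not.

55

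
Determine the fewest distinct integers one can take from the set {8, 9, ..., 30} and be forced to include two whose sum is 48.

A set avoiding the sum 48 can contain at most one of each pair {x, 48−x}, plus the 11 elements whose complement lies outside the range or equal to its own complement.
The integers 8, …, 24 (17 of them) are such a set: any two sum to at least 8+9 = 17 and at most 23+24 = 47 < 48.
Any 18th integer completes one of the 6 pairs, so 18 choices force a sum of 48.

18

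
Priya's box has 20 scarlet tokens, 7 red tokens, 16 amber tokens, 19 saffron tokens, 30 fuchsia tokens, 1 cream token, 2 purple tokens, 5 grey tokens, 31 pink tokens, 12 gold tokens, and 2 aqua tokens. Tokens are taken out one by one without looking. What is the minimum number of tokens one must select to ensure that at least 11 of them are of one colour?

78

An adversary could hand out at most 10 tokens per colour (5 colours run out sooner): 10 + 7 + 10 + 10 + 10 + 1 + 2 + 5 + 10 + 10 + 2 = 77 tokens and still no colour has 11.
By the pigeonhole principle, one more token lands in a colour already at 10, so 78 draws are enough and 77 are not.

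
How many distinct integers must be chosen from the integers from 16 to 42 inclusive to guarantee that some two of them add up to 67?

19

Group the elements by complementary pair {x, 67−x}: {25,42}, {26,41}, {27,40}, …, giving 9 two-element pairs and 9 integers whose partner 67−x falls outside [16,42].
By the pigeonhole principle, treating each of those 18 groups as a pigeonhole, one can pick one integer per group — 18 integers — with no two summing to 67.
The 19th integer lands in an occupied pair, forcing a sum of 67.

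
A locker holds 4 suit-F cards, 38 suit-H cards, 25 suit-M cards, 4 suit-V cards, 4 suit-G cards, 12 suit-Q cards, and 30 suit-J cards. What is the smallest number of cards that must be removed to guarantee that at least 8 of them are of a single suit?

By the pigeonhole principle, the 7 suits are the holes; the cards drawn are the pigeons.
To avoid 8 of any one suit, the worst case takes at most 7 of each suit, or every card of a suit that has fewer than 7.
That gives 4 + 7 + 7 + 4 + 4 + 7 + 7 = 40 cards with no suit reaching 8.
The next card forces some suit to 8, so 40 + 1 = 41.

41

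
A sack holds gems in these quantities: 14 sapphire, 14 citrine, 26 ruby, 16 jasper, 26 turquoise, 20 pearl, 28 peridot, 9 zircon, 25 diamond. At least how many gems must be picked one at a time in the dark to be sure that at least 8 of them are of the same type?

64

The 9 types are the holes; the gems drawn are the pigeons.
To avoid 8 of any one type, the worst case takes at most 7 of each type.
That gives 7 + 7 + 7 + 7 + 7 + 7 + 7 + 7 + 7 = 63 gems with no type reaching 8.
The next gem forces some type to 8, so 63 + 1 = 64.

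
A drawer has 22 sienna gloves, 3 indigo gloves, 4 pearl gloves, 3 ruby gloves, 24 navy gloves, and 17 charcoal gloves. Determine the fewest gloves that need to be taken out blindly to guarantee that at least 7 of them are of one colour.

An adversary could hand out at most 6 gloves per colour (indigo, pearl, ruby run out sooner): 6 + 3 + 4 + 3 + 6 + 6 = 28 gloves and still no colour has 7.
By pigeonhole, one more glove lands in a colour already at 6, so 29 draws are enough and 28 are not.

29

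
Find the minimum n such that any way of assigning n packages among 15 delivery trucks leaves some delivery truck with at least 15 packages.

With 210 packages one could put exactly 14 in each of the 15 delivery trucks, and no delivery truck would reach 15.
One more package must land in a delivery truck that already has 14, giving it 15.
So 15 × 14 + 1 = 211 packages are required.

211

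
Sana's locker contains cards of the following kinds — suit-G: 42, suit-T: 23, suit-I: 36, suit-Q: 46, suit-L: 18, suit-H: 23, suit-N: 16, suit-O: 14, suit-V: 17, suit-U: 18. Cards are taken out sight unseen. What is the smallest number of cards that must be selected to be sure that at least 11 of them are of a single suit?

101

The 10 suits are the holes; the cards drawn are the pigeons.
To avoid 11 of any one suit, the worst case takes at most 10 of each suit.
That gives 10 + 10 + 10 + 10 + 10 + 10 + 10 + 10 + 10 + 10 = 100 cards with no suit reaching 11.
The next card forces some suit to 11, so 100 + 1 = 101.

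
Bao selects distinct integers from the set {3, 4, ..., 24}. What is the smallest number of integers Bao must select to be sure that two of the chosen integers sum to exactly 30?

14

Two chosen integers sum to 30 exactly when both halves of some pair {x, 30−x} with 6 ≤ x ≤ 30−x ≤ 24 are chosen — 9 such pairs.
The remaining 4 elements (those with no distinct partner in range) can never complete a 30-sum, so the worst case takes all of them and one from each pair: 4 + 9 = 13.
By the pigeonhole principle, the 14th integer has to be the second member of some pair, so 13 + 1 = 14.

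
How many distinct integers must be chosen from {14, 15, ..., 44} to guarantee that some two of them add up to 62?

Two chosen integers sum to 62 exactly when both halves of some pair {x, 62−x} with 18 ≤ x ≤ 62−x ≤ 44 are chosen — 13 such pairs.
The remaining 5 elements (those with no distinct partner in range) can never complete a 62-sum, so the worst case takes all of them and one from each pair: 5 + 13 = 18.
The 19th integer has to be the second member of some pair, so 18 + 1 = 19.

19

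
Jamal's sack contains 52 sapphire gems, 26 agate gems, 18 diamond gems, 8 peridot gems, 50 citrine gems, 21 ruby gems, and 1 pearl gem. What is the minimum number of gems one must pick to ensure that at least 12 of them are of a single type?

65

Pigeonhole: the 7 types are the holes; the gems drawn are the pigeons.
To avoid 12 of any one type, the worst case takes at most 11 of each type, or every gem of a type that has fewer than 11.
That gives 11 + 11 + 11 + 8 + 11 + 11 + 1 = 64 gems with no type reaching 12.
The next gem forces some type to 12, so 64 + 1 = 65.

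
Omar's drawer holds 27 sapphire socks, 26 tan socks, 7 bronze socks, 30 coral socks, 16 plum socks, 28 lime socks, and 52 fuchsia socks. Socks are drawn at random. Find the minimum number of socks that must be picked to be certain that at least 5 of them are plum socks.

In the worst case for collecting plum socks, every non-plum sock comes out first.
There are 27 + 26 + 7 + 30 + 28 + 52 = 170 non-plum socks altogether.
After those, each further sock must be plum, so 170 + 5 = 175 draws guarantee 5 plum socks.

175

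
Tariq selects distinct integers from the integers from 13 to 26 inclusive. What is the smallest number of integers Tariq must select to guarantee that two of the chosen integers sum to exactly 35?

10

A set avoiding the sum 35 can contain at most one of each pair {x, 35−x}, plus the 4 elements whose complement lies outside the range.
The integers 18, …, 26 (9 of them) are such a set: any two sum to at least 18+19 = 37 > 35.
Pigeonhole: any 10th integer completes one of the 5 pairs, so 10 choices force a sum of 35.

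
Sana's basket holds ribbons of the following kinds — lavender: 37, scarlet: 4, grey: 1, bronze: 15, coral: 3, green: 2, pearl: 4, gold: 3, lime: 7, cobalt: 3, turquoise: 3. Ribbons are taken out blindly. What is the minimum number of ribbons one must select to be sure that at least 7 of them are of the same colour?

42

Pigeonhole: the 11 colours are the holes; the ribbons drawn are the pigeons.
To avoid 7 of any one colour, the worst case takes at most 6 of each colour, or every ribbon of a colour that has fewer than 6.
That gives 6 + 4 + 1 + 6 + 3 + 2 + 4 + 3 + 6 + 3 + 3 = 41 ribbons with no colour reaching 7.
The next ribbon forces some colour to 7, so 41 + 1 = 42.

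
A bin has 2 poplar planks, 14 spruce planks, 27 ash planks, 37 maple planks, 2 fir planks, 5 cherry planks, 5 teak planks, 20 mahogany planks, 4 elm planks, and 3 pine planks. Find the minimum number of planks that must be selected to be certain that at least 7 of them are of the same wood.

46

By pigeonhole, put each drawn plank into a box by wood. The largest draw with every box below 7 takes min(count, 6) from each wood; woods with fewer than 6 contribute all they have.
Σ min(cᵢ, 6) = 2 + 6 + 6 + 6 + 2 + 5 + 5 + 6 + 4 + 3 = 45.
Draw number 45 + 1 = 46 must push one box to 7.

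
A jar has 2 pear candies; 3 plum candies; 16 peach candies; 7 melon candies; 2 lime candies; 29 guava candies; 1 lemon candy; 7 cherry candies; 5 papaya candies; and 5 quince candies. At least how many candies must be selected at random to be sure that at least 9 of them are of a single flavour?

49

An adversary could hand out at most 8 candies per flavour (8 flavours run out sooner): 2 + 3 + 8 + 7 + 2 + 8 + 1 + 7 + 5 + 5 = 48 candies and still no flavour has 9.
By pigeonhole, one more candy lands in a flavour already at 8, so 49 draws are enough and 48 are not.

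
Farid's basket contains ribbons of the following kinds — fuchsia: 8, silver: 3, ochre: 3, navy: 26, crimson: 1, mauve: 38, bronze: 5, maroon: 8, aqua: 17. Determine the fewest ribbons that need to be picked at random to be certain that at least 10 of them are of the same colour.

An adversary could hand out at most 9 ribbons per colour (6 colours run out sooner): 8 + 3 + 3 + 9 + 1 + 9 + 5 + 8 + 9 = 55 ribbons and still no colour has 10.
By the pigeonhole principle, one more ribbon lands in a colour already at 9, so 56 draws are enough and 55 are not.

56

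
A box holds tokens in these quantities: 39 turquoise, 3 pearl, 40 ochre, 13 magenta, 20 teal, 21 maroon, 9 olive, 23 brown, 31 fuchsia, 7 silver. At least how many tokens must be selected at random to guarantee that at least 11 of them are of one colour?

90

By the pigeonhole principle, put each drawn token into a box by colour. The largest draw with every box below 11 takes min(count, 10) from each colour; colours with fewer than 10 contribute all they have.
Σ min(cᵢ, 10) = 10 + 3 + 10 + 10 + 10 + 10 + 9 + 10 + 10 + 7 = 89.
Draw number 89 + 1 = 90 must push one box to 11.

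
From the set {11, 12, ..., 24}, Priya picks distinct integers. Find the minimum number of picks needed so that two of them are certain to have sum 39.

10

A set avoiding the sum 39 can contain at most one of each pair {x, 39−x}, plus the 4 elements whose complement lies outside the range.
The integers 11, …, 19 (9 of them) are such a set: any two sum to at least 11+12 = 23 and at most 18+19 = 37 < 39.
Pigeonhole: any 10th integer completes one of the 5 pairs, so 10 choices force a sum of 39.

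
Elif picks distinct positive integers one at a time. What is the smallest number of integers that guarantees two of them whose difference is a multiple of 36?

Integers whose pairwise differences are multiples of 36 are exactly those sharing a remainder mod 36. By the pigeonhole principle, the 36 residue classes mod 36 are the pigeonholes.
With 36 integers one could put 1 in each residue class and have no class reach 2.
The 37th integer pushes some class to 2, so 36·1 + 1 = 37.

37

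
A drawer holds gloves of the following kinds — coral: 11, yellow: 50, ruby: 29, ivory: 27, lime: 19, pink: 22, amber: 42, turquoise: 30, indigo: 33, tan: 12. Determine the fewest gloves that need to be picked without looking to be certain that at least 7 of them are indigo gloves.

In the worst case for collecting indigo gloves, every non-indigo glove comes out first.
There are 11 + 50 + 29 + 27 + 19 + 22 + 42 + 30 + 12 = 242 non-indigo gloves altogether.
After those, each further glove must be indigo, so 242 + 7 = 249 draws guarantee 7 indigo gloves.

249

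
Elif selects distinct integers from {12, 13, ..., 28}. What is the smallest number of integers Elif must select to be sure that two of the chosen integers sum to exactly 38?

11

A set avoiding the sum 38 can contain at most one of each pair {x, 38−x}, plus the 3 elements whose complement lies outside the range or equal to its own complement.
The integers 19, …, 28 (10 of them) are such a set: any two sum to at least 19+20 = 39 > 38.
Any 11th integer completes one of the 7 pairs, so 11 choices force a sum of 38.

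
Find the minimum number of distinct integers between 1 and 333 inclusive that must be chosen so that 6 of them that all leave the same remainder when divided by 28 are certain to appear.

141

Pigeonhole: the 28 residue classes mod 28 are the pigeonholes.
With 140 integers one could put 5 in each residue class and have no class reach 6.
The 141st integer pushes some class to 6, so 28·5 + 1 = 141.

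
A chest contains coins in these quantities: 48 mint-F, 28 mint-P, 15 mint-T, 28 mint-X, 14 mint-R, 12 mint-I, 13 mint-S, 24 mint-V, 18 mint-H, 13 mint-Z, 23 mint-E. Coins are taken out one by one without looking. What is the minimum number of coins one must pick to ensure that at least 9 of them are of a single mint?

Pigeonhole: the 11 mints are the holes; the coins drawn are the pigeons.
To avoid 9 of any one mint, the worst case takes at most 8 of each mint.
That gives 8 + 8 + 8 + 8 + 8 + 8 + 8 + 8 + 8 + 8 + 8 = 88 coins with no mint reaching 9.
The next coin forces some mint to 9, so 88 + 1 = 89.

89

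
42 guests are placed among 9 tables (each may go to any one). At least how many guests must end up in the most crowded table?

5

Pigeonhole: the 9 tables are the holes and the 42 guests are the pigeons.
If every table held at most 4 guests, the total would be at most 9 × 4 = 36, which is less than 42.
So some table holds at least ⌈42/9⌉ = 5 guests.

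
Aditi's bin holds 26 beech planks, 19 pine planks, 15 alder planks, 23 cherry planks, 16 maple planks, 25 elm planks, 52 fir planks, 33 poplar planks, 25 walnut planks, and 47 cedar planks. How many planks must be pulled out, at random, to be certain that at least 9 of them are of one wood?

81

By the pigeonhole principle, put each drawn plank into a box by wood. The largest draw with every box below 9 takes min(count, 8) from each wood.
Σ min(cᵢ, 8) = 8 + 8 + 8 + 8 + 8 + 8 + 8 + 8 + 8 + 8 = 80.
Draw number 80 + 1 = 81 must push one box to 9.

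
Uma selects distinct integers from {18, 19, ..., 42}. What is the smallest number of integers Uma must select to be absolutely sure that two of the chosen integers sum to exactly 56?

Two chosen integers sum to 56 exactly when both halves of some pair {x, 56−x} with 18 ≤ x ≤ 56−x ≤ 38 are chosen — 10 such pairs.
The remaining 5 elements (those with no distinct partner in range) can never complete a 56-sum, so the worst case takes all of them and one from each pair: 5 + 10 = 15.
Pigeonhole: the 16th integer has to be the second member of some pair, so 15 + 1 = 16.

16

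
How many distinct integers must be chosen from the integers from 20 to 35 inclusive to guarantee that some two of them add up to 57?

10

Two chosen integers sum to 57 exactly when both halves of some pair {x, 57−x} with 22 ≤ x ≤ 57−x ≤ 35 are chosen — 7 such pairs.
The remaining 2 elements (those with no distinct partner in range) can never complete a 57-sum, so the worst case takes all of them and one from each pair: 2 + 7 = 9.
By the pigeonhole principle, the 10th integer has to be the second member of some pair, so 9 + 1 = 10.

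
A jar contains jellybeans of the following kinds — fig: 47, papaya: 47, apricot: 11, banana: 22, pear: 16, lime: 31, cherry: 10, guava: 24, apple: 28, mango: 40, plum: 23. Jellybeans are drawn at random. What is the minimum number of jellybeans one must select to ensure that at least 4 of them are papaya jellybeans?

256

In the worst case for collecting papaya jellybeans, every non-papaya jellybean comes out first.
There are 47 + 11 + 22 + 16 + 31 + 10 + 24 + 28 + 40 + 23 = 252 non-papaya jellybeans altogether.
After those, each further jellybean must be papaya, so 252 + 4 = 256 draws guarantee 4 papaya jellybeans.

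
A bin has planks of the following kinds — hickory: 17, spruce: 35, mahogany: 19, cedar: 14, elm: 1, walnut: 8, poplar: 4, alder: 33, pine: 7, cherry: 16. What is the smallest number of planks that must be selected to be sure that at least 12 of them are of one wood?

Put each drawn plank into a box by wood. The largest draw with every box below 12 takes min(count, 11) from each wood; woods with fewer than 11 contribute all they have.
Σ min(cᵢ, 11) = 11 + 11 + 11 + 11 + 1 + 8 + 4 + 11 + 7 + 11 = 86.
Draw number 86 + 1 = 87 must push one box to 12.

87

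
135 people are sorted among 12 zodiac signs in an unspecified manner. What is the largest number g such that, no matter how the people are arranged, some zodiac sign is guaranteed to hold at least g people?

12

The 12 zodiac signs are the holes and the 135 people are the pigeons.
If every zodiac sign held at most 11 people, the total would be at most 12 × 11 = 132, which is less than 135.
So some zodiac sign holds at least ⌈135/12⌉ = 12 people.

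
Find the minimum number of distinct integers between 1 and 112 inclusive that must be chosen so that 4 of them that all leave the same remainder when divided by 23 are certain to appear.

By the pigeonhole principle, the 23 residue classes mod 23 are the pigeonholes.
With 69 integers one could put 3 in each residue class and have no class reach 4.
The 70th integer pushes some class to 4, so 23·3 + 1 = 70.

70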